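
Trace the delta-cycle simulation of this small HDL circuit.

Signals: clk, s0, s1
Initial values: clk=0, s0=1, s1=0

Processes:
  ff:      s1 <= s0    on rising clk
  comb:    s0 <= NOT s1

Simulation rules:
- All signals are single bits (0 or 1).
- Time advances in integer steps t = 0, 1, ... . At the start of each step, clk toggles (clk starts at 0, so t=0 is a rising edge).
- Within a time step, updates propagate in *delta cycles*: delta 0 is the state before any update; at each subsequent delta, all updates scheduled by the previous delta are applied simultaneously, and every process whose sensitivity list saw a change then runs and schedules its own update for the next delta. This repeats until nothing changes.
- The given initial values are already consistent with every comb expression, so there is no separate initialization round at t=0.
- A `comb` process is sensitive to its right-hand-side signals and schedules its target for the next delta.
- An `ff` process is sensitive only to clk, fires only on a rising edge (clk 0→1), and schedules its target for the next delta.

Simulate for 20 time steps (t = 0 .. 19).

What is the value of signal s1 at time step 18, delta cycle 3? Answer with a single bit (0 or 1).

0

t0.Δ0 clk=0 s0=1 s1=0
t0.Δ1 clk=1 s0=1 s1=0
t0.Δ2 clk=1 s0=1 s1=1
t0.Δ3 clk=1 s0=0 s1=1
t1.Δ0 clk=1 s0=0 s1=1
t1.Δ1 clk=0 s0=0 s1=1
t2.Δ0 clk=0 s0=0 s1=1
t2.Δ1 clk=1 s0=0 s1=1
t2.Δ2 clk=1 s0=0 s1=0
t2.Δ3 clk=1 s0=1 s1=0
t3.Δ0 clk=1 s0=1 s1=0
t3.Δ1 clk=0 s0=1 s1=0
t4.Δ0 clk=0 s0=1 s1=0
t4.Δ1 clk=1 s0=1 s1=0
t4.Δ2 clk=1 s0=1 s1=1
t4.Δ3 clk=1 s0=0 s1=1
t5.Δ0 clk=1 s0=0 s1=1
t5.Δ1 clk=0 s0=0 s1=1
t6.Δ0 clk=0 s0=0 s1=1
t6.Δ1 clk=1 s0=0 s1=1
t6.Δ2 clk=1 s0=0 s1=0
t6.Δ3 clk=1 s0=1 s1=0
t7.Δ0 clk=1 s0=1 s1=0
t7.Δ1 clk=0 s0=1 s1=0
t8.Δ0 clk=0 s0=1 s1=0
t8.Δ1 clk=1 s0=1 s1=0
t8.Δ2 clk=1 s0=1 s1=1
t8.Δ3 clk=1 s0=0 s1=1
t9.Δ0 clk=1 s0=0 s1=1
t9.Δ1 clk=0 s0=0 s1=1
t10.Δ0 clk=0 s0=0 s1=1
t10.Δ1 clk=1 s0=0 s1=1
t10.Δ2 clk=1 s0=0 s1=0
t10.Δ3 clk=1 s0=1 s1=0
t11.Δ0 clk=1 s0=1 s1=0
t11.Δ1 clk=0 s0=1 s1=0
t12.Δ0 clk=0 s0=1 s1=0
t12.Δ1 clk=1 s0=1 s1=0
t12.Δ2 clk=1 s0=1 s1=1
t12.Δ3 clk=1 s0=0 s1=1
t13.Δ0 clk=1 s0=0 s1=1
t13.Δ1 clk=0 s0=0 s1=1
t14.Δ0 clk=0 s0=0 s1=1
t14.Δ1 clk=1 s0=0 s1=1
t14.Δ2 clk=1 s0=0 s1=0
t14.Δ3 clk=1 s0=1 s1=0
t15.Δ0 clk=1 s0=1 s1=0
t15.Δ1 clk=0 s0=1 s1=0
t16.Δ0 clk=0 s0=1 s1=0
t16.Δ1 clk=1 s0=1 s1=0
t16.Δ2 clk=1 s0=1 s1=1
t16.Δ3 clk=1 s0=0 s1=1
t17.Δ0 clk=1 s0=0 s1=1
t17.Δ1 clk=0 s0=0 s1=1
t18.Δ0 clk=0 s0=0 s1=1
t18.Δ1 clk=1 s0=0 s1=1
t18.Δ2 clk=1 s0=0 s1=0
t18.Δ3 clk=1 s0=1 s1=0
t19.Δ0 clk=1 s0=1 s1=0
t19.Δ1 clk=0 s0=1 s1=0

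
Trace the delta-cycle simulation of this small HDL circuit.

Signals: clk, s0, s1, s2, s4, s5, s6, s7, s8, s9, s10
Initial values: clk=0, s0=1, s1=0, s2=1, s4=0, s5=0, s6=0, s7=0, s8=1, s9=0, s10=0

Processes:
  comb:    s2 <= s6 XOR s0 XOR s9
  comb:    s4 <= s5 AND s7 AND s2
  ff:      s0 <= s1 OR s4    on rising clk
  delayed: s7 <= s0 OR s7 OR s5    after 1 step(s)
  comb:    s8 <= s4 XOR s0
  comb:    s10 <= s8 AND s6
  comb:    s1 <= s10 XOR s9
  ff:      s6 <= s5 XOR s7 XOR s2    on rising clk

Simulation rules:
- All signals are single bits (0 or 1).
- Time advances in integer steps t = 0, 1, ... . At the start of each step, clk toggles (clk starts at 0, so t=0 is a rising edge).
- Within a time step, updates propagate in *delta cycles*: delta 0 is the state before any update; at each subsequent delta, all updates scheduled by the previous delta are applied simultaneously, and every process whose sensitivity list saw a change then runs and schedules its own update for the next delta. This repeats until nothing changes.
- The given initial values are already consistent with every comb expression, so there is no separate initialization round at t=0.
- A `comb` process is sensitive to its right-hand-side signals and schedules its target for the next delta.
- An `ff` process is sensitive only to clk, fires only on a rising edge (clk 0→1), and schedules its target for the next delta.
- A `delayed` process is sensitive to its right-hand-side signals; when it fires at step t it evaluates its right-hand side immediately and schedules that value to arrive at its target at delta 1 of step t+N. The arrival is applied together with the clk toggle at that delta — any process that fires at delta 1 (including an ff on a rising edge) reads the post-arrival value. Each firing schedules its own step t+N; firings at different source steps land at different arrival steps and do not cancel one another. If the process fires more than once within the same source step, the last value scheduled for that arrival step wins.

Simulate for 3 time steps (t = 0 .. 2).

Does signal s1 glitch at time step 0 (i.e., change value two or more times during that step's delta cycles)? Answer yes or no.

yes

t0.Δ0 s10=0 s2=1 s0=1 s9=0 s5=0 s6=0 s1=0 s4=0 s7=0 s8=1 clk=0
t0.Δ1 s10=0 s2=1 s0=1 s9=0 s5=0 s6=0 s1=0 s4=0 s7=0 s8=1 clk=1
t0.Δ2 s10=0 s2=1 s0=0 s9=0 s5=0 s6=1 s1=0 s4=0 s7=0 s8=1 clk=1
t0.Δ3 s10=1 s2=1 s0=0 s9=0 s5=0 s6=1 s1=0 s4=0 s7=0 s8=0 clk=1
t0.Δ4 s10=0 s2=1 s0=0 s9=0 s5=0 s6=1 s1=1 s4=0 s7=0 s8=0 clk=1
t0.Δ5 s10=0 s2=1 s0=0 s9=0 s5=0 s6=1 s1=0 s4=0 s7=0 s8=0 clk=1
t1.Δ0 s10=0 s2=1 s0=0 s9=0 s5=0 s6=1 s1=0 s4=0 s7=0 s8=0 clk=1
t1.Δ1 s10=0 s2=1 s0=0 s9=0 s5=0 s6=1 s1=0 s4=0 s7=0 s8=0 clk=0
t2.Δ0 s10=0 s2=1 s0=0 s9=0 s5=0 s6=1 s1=0 s4=0 s7=0 s8=0 clk=0
t2.Δ1 s10=0 s2=1 s0=0 s9=0 s5=0 s6=1 s1=0 s4=0 s7=0 s8=0 clk=1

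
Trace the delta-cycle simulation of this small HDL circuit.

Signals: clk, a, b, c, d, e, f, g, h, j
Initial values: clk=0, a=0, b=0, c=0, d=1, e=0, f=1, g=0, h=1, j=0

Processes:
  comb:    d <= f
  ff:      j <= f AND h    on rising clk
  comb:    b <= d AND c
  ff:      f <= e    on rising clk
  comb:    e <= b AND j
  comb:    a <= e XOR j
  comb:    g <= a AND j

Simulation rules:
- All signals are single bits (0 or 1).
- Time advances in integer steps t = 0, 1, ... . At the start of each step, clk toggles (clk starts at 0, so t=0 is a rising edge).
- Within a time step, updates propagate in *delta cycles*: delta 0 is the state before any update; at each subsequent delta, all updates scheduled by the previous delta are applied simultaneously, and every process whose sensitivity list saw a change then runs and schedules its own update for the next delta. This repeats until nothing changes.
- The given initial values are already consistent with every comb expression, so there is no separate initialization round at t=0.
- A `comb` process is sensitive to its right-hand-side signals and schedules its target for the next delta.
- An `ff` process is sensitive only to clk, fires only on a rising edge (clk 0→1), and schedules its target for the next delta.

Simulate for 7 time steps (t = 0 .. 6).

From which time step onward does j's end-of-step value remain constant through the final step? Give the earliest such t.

t=0 Δ0: c=0 f=1 j=0 h=1 a=0 e=0 d=1 b=0 clk=0 g=0
  Δ1: clk:0→1
  Δ2: f:1→0, j:0→1
  Δ3: a:0→1, d:1→0
  Δ4: g:0→1
  (4Δ to stable)
t=1 Δ0: c=0 f=0 j=1 h=1 a=1 e=0 d=0 b=0 clk=1 g=1
  Δ1: clk:1→0
  (1Δ to stable)
t=2 Δ0: c=0 f=0 j=1 h=1 a=1 e=0 d=0 b=0 clk=0 g=1
  Δ1: clk:0→1
  Δ2: j:1→0
  Δ3: a:1→0, g:1→0
  (3Δ to stable)
t=3 Δ0: c=0 f=0 j=0 h=1 a=0 e=0 d=0 b=0 clk=1 g=0
  Δ1: clk:1→0
  (1Δ to stable)
t=4 Δ0: c=0 f=0 j=0 h=1 a=0 e=0 d=0 b=0 clk=0 g=0
  Δ1: clk:0→1
  (1Δ to stable)
t=5 Δ0: c=0 f=0 j=0 h=1 a=0 e=0 d=0 b=0 clk=1 g=0
  Δ1: clk:1→0
  (1Δ to stable)
t=6 Δ0: c=0 f=0 j=0 h=1 a=0 e=0 d=0 b=0 clk=0 g=0
  Δ1: clk:0→1
  (1Δ to stable)

2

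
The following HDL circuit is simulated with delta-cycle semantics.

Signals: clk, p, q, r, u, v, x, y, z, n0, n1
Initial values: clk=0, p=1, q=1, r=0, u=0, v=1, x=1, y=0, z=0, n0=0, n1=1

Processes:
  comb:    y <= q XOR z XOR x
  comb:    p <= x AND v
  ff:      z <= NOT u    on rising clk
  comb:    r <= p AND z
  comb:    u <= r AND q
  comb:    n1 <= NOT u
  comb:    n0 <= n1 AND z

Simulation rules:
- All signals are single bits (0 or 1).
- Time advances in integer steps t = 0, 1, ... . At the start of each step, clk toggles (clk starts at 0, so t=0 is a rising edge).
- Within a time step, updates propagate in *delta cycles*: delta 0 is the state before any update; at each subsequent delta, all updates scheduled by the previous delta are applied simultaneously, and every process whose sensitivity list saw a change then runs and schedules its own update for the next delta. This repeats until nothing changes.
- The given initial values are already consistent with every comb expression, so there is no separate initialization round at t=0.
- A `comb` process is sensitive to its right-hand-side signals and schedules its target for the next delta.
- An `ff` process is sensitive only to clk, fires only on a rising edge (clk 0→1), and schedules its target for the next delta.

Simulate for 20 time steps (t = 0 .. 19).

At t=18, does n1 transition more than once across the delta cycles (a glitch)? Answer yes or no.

no

[bits: x,p,u,v,n1,z,clk,r,n0,y,q]
t=0: Δ0=11011000001 Δ1=11011010001 Δ2=11011110001 Δ3=11011111111 Δ4=11111111111 Δ5=11110111111 Δ6=11110111011 | 6Δ
t=1: Δ0=11110111011 Δ1=11110101011 | 1Δ
t=2: Δ0=11110101011 Δ1=11110111011 Δ2=11110011011 Δ3=11110010001 Δ4=11010010001 Δ5=11011010001 | 5Δ
t=3: Δ0=11011010001 Δ1=11011000001 | 1Δ
t=4: Δ0=11011000001 Δ1=11011010001 Δ2=11011110001 Δ3=11011111111 Δ4=11111111111 Δ5=11110111111 Δ6=11110111011 | 6Δ
t=5: Δ0=11110111011 Δ1=11110101011 | 1Δ
t=6: Δ0=11110101011 Δ1=11110111011 Δ2=11110011011 Δ3=11110010001 Δ4=11010010001 Δ5=11011010001 | 5Δ
t=7: Δ0=11011010001 Δ1=11011000001 | 1Δ
t=8: Δ0=11011000001 Δ1=11011010001 Δ2=11011110001 Δ3=11011111111 Δ4=11111111111 Δ5=11110111111 Δ6=11110111011 | 6Δ
t=9: Δ0=11110111011 Δ1=11110101011 | 1Δ
t=10: Δ0=11110101011 Δ1=11110111011 Δ2=11110011011 Δ3=11110010001 Δ4=11010010001 Δ5=11011010001 | 5Δ
t=11: Δ0=11011010001 Δ1=11011000001 | 1Δ
t=12: Δ0=11011000001 Δ1=11011010001 Δ2=11011110001 Δ3=11011111111 Δ4=11111111111 Δ5=11110111111 Δ6=11110111011 | 6Δ
t=13: Δ0=11110111011 Δ1=11110101011 | 1Δ
t=14: Δ0=11110101011 Δ1=11110111011 Δ2=11110011011 Δ3=11110010001 Δ4=11010010001 Δ5=11011010001 | 5Δ
t=15: Δ0=11011010001 Δ1=11011000001 | 1Δ
t=16: Δ0=11011000001 Δ1=11011010001 Δ2=11011110001 Δ3=11011111111 Δ4=11111111111 Δ5=11110111111 Δ6=11110111011 | 6Δ
t=17: Δ0=11110111011 Δ1=11110101011 | 1Δ
t=18: Δ0=11110101011 Δ1=11110111011 Δ2=11110011011 Δ3=11110010001 Δ4=11010010001 Δ5=11011010001 | 5Δ
t=19: Δ0=11011010001 Δ1=11011000001 | 1Δ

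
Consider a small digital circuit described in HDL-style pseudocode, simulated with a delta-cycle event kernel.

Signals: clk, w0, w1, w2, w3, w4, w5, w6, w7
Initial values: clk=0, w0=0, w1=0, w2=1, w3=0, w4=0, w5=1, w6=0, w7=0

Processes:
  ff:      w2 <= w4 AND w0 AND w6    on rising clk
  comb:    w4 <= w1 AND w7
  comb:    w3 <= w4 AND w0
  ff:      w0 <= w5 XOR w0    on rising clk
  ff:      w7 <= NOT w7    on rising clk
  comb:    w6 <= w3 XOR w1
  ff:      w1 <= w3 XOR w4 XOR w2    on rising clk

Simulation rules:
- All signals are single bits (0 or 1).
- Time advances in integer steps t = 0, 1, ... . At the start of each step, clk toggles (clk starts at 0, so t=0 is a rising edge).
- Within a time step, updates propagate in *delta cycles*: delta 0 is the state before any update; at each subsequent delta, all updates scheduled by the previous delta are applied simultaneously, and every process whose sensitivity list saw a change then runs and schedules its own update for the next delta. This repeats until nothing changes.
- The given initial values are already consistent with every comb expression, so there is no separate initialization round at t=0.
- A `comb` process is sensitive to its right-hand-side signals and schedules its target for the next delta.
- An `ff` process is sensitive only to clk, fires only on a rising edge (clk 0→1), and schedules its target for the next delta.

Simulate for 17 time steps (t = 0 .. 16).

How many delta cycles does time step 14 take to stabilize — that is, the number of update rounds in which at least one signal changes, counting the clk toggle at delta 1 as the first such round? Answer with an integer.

[bits: w0,w4,w6,w5,w1,clk,w3,w2,w7]
t=0: Δ0=000100010 Δ1=000101010 Δ2=100111001 Δ3=111111001 Δ4=111111101 Δ5=110111101 | 5Δ
t=1: Δ0=110111101 Δ1=110110101 | 1Δ
t=2: Δ0=110110101 Δ1=110111101 Δ2=010101100 Δ3=001101000 Δ4=000101000 | 4Δ
t=3: Δ0=000101000 Δ1=000100000 | 1Δ
t=4: Δ0=000100000 Δ1=000101000 Δ2=100101001 | 2Δ
t=5: Δ0=100101001 Δ1=100100001 | 1Δ
t=6: Δ0=100100001 Δ1=100101001 Δ2=000101000 | 2Δ
t=7: Δ0=000101000 Δ1=000100000 | 1Δ
t=8: Δ0=000100000 Δ1=000101000 Δ2=100101001 | 2Δ
t=9: Δ0=100101001 Δ1=100100001 | 1Δ
t=10: Δ0=100100001 Δ1=100101001 Δ2=000101000 | 2Δ
t=11: Δ0=000101000 Δ1=000100000 | 1Δ
t=12: Δ0=000100000 Δ1=000101000 Δ2=100101001 | 2Δ
t=13: Δ0=100101001 Δ1=100100001 | 1Δ
t=14: Δ0=100100001 Δ1=100101001 Δ2=000101000 | 2Δ
t=15: Δ0=000101000 Δ1=000100000 | 1Δ
t=16: Δ0=000100000 Δ1=000101000 Δ2=100101001 | 2Δ

2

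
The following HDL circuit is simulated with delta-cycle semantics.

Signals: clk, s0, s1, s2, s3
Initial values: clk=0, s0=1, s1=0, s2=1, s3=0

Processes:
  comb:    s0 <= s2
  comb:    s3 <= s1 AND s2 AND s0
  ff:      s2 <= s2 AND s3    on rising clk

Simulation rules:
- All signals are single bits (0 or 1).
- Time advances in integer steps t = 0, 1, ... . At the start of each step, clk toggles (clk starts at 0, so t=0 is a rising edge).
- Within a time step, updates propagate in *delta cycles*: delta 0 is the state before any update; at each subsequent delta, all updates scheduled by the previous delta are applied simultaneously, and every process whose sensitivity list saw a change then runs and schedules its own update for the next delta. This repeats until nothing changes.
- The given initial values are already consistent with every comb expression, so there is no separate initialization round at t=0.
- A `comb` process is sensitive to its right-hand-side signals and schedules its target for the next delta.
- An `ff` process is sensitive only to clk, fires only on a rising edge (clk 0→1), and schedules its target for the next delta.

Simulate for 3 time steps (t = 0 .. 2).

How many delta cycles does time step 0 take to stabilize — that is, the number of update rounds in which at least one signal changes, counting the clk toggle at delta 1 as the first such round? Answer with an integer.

[bits: s0,s3,s2,s1,clk]
t=0: Δ0=10100 Δ1=10101 Δ2=10001 Δ3=00001 | 3Δ
t=1: Δ0=00001 Δ1=00000 | 1Δ
t=2: Δ0=00000 Δ1=00001 | 1Δ

3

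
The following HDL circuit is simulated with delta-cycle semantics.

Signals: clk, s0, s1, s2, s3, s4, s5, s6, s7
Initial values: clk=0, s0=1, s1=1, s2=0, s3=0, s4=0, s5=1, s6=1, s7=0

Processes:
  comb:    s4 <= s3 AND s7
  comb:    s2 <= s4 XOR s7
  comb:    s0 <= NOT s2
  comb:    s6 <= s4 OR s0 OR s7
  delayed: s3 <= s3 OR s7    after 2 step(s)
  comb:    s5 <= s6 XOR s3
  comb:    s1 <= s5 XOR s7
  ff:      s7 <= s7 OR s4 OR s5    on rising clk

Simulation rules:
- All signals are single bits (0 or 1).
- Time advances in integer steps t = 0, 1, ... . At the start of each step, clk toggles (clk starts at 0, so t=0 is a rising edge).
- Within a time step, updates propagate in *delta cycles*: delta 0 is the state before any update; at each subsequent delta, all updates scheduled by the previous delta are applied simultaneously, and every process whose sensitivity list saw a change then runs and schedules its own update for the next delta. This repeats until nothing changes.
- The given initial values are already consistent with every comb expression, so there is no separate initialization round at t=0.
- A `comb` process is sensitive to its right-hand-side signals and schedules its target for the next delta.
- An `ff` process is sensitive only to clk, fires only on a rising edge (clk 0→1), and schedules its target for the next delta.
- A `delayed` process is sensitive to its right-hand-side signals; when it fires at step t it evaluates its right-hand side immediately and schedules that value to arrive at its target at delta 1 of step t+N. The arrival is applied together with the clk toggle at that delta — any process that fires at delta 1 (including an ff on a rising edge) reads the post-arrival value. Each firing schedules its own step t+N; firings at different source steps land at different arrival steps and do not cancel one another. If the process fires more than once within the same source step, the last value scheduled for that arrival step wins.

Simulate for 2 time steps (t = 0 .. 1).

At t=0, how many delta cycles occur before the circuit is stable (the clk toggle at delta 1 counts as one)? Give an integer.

4

t0.Δ0 s5=1 clk=0 s2=0 s0=1 s6=1 s1=1 s3=0 s4=0 s7=0
t0.Δ1 s5=1 clk=1 s2=0 s0=1 s6=1 s1=1 s3=0 s4=0 s7=0
t0.Δ2 s5=1 clk=1 s2=0 s0=1 s6=1 s1=1 s3=0 s4=0 s7=1
t0.Δ3 s5=1 clk=1 s2=1 s0=1 s6=1 s1=0 s3=0 s4=0 s7=1
t0.Δ4 s5=1 clk=1 s2=1 s0=0 s6=1 s1=0 s3=0 s4=0 s7=1
t1.Δ0 s5=1 clk=1 s2=1 s0=0 s6=1 s1=0 s3=0 s4=0 s7=1
t1.Δ1 s5=1 clk=0 s2=1 s0=0 s6=1 s1=0 s3=0 s4=0 s7=1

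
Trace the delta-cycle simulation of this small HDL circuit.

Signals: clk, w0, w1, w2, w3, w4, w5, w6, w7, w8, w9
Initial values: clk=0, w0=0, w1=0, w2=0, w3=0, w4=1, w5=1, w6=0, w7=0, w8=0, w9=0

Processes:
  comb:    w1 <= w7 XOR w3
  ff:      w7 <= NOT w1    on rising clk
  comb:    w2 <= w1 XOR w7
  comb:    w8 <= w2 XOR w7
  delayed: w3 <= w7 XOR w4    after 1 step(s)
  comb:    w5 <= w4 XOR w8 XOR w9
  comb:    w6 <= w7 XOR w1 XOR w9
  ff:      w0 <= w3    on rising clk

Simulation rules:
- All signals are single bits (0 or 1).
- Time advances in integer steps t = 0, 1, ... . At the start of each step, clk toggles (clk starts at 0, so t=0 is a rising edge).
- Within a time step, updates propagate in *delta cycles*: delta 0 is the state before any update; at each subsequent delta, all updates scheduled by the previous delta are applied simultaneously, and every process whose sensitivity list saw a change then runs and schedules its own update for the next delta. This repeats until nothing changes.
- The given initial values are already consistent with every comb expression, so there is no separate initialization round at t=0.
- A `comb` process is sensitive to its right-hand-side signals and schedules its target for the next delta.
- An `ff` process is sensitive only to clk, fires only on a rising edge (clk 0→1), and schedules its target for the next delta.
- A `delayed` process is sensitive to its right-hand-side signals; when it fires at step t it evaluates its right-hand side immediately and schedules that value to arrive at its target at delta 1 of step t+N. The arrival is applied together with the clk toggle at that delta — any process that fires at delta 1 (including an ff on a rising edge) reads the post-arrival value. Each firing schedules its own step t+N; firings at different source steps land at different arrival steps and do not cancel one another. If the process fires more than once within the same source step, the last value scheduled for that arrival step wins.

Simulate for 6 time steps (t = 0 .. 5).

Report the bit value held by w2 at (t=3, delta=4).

[bits: w9,w3,w0,w7,w6,w5,w2,w1,clk,w4,w8]
t=0: Δ0=00000100010 Δ1=00000100110 Δ2=00010100110 Δ3=00011111111 Δ4=00010001110 Δ5=00010101111 Δ6=00010001111 | 6Δ
t=1: Δ0=00010001111 Δ1=00010001011 | 1Δ
t=2: Δ0=00010001011 Δ1=00010001111 Δ2=00000001111 Δ3=00001010110 Δ4=00000100111 Δ5=00000000110 Δ6=00000100110 | 6Δ
t=3: Δ0=00000100110 Δ1=01000100010 Δ2=01000101010 Δ3=01001111010 Δ4=01001111011 Δ5=01001011011 | 5Δ
t=4: Δ0=01001011011 Δ1=01001011111 Δ2=01101011111 | 2Δ
t=5: Δ0=01101011111 Δ1=01101011011 | 1Δ

1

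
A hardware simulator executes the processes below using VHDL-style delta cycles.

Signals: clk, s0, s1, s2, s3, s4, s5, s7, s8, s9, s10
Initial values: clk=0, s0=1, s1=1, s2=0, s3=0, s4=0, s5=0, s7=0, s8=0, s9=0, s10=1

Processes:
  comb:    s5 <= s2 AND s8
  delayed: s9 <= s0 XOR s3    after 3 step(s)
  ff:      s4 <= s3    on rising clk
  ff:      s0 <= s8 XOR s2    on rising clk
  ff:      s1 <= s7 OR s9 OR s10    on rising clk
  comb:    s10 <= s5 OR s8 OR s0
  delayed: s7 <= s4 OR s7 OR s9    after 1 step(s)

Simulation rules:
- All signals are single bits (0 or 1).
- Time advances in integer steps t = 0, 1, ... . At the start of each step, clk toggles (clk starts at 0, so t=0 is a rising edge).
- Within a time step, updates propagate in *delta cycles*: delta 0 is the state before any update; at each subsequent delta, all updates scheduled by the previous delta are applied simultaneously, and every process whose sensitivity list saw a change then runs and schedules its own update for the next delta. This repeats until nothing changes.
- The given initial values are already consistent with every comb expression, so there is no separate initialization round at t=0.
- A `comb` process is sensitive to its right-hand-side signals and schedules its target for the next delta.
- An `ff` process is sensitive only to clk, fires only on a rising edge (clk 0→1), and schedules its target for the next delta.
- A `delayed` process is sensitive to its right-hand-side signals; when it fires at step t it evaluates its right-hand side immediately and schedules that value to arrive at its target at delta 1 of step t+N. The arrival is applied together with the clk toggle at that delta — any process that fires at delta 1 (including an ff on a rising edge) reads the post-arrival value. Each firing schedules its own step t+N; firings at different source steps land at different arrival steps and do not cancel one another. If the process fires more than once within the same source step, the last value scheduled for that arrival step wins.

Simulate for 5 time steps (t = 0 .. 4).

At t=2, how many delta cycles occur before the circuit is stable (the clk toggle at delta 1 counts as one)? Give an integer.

[bits: s2,s8,s4,s5,s9,s7,s10,s1,s3,clk,s0]
t=0: Δ0=00000011001 Δ1=00000011011 Δ2=00000011010 Δ3=00000001010 | 3Δ
t=1: Δ0=00000001010 Δ1=00000001000 | 1Δ
t=2: Δ0=00000001000 Δ1=00000001010 Δ2=00000000010 | 2Δ
t=3: Δ0=00000000010 Δ1=00000000000 | 1Δ
t=4: Δ0=00000000000 Δ1=00000000010 | 1Δ

2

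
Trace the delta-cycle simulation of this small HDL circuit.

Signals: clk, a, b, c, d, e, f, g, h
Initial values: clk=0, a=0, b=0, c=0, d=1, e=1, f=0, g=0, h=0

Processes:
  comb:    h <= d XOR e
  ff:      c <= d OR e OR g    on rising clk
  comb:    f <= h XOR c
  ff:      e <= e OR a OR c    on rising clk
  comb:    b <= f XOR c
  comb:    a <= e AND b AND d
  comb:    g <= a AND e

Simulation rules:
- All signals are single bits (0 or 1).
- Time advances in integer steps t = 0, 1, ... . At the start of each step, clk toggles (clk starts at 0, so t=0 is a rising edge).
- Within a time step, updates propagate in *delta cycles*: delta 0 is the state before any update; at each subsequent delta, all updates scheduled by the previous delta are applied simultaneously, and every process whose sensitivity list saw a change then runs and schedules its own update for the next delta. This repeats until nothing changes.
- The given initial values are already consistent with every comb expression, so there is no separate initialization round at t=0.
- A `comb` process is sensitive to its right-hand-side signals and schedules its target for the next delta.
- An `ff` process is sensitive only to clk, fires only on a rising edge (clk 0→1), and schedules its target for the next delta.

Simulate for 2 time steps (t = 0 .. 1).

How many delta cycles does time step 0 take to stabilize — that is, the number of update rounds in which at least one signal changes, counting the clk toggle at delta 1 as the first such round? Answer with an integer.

6

[bits: h,d,a,f,clk,e,b,c,g]
t=0: Δ0=010001000 Δ1=010011000 Δ2=010011010 Δ3=010111110 Δ4=011111010 Δ5=010111011 Δ6=010111010 | 6Δ
t=1: Δ0=010111010 Δ1=010101010 | 1Δ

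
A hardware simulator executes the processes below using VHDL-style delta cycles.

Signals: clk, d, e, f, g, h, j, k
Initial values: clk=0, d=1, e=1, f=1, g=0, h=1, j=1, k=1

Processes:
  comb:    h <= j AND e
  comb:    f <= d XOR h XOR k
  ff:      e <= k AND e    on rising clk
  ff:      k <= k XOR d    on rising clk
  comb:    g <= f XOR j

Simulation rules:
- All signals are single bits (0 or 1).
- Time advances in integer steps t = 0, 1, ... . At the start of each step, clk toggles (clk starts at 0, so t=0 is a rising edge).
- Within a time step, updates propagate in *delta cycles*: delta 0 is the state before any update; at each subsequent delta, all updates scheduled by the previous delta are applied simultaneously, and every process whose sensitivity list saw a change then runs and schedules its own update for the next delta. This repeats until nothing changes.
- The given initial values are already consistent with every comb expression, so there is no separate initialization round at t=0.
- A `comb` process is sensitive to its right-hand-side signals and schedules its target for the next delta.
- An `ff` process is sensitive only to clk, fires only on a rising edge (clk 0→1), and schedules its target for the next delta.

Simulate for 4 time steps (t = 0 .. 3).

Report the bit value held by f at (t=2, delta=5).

[bits: d,e,j,k,h,f,g,clk]
t=0: Δ0=11111100 Δ1=11111101 Δ2=11101101 Δ3=11101001 Δ4=11101011 | 4Δ
t=1: Δ0=11101011 Δ1=11101010 | 1Δ
t=2: Δ0=11101010 Δ1=11101011 Δ2=10111011 Δ3=10110111 Δ4=10110001 Δ5=10110011 | 5Δ
t=3: Δ0=10110011 Δ1=10110010 | 1Δ

0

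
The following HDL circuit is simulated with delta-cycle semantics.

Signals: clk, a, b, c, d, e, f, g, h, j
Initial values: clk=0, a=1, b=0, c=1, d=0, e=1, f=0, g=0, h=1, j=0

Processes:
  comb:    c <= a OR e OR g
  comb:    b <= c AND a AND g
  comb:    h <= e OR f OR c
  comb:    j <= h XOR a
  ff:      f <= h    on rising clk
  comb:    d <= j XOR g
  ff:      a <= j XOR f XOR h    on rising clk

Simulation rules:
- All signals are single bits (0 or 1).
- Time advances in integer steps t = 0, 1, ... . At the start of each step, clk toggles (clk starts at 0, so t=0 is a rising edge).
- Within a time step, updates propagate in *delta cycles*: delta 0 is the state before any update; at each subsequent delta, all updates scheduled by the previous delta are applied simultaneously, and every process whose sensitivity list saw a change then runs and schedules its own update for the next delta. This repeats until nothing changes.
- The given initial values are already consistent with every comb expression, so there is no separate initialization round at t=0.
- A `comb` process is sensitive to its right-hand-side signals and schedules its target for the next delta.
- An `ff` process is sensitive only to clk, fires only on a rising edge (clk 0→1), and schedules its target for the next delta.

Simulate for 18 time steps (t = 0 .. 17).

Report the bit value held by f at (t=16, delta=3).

t=0 Δ0: a=1 c=1 e=1 b=0 g=0 f=0 j=0 d=0 clk=0 h=1
  Δ1: clk:0→1
  Δ2: f:0→1
  (2Δ to stable)
t=1 Δ0: a=1 c=1 e=1 b=0 g=0 f=1 j=0 d=0 clk=1 h=1
  Δ1: clk:1→0
  (1Δ to stable)
t=2 Δ0: a=1 c=1 e=1 b=0 g=0 f=1 j=0 d=0 clk=0 h=1
  Δ1: clk:0→1
  Δ2: a:1→0
  Δ3: j:0→1
  Δ4: d:0→1
  (4Δ to stable)
t=3 Δ0: a=0 c=1 e=1 b=0 g=0 f=1 j=1 d=1 clk=1 h=1
  Δ1: clk:1→0
  (1Δ to stable)
t=4 Δ0: a=0 c=1 e=1 b=0 g=0 f=1 j=1 d=1 clk=0 h=1
  Δ1: clk:0→1
  Δ2: a:0→1
  Δ3: j:1→0
  Δ4: d:1→0
  (4Δ to stable)
t=5 Δ0: a=1 c=1 e=1 b=0 g=0 f=1 j=0 d=0 clk=1 h=1
  Δ1: clk:1→0
  (1Δ to stable)
t=6 Δ0: a=1 c=1 e=1 b=0 g=0 f=1 j=0 d=0 clk=0 h=1
  Δ1: clk:0→1
  Δ2: a:1→0
  Δ3: j:0→1
  Δ4: d:0→1
  (4Δ to stable)
t=7 Δ0: a=0 c=1 e=1 b=0 g=0 f=1 j=1 d=1 clk=1 h=1
  Δ1: clk:1→0
  (1Δ to stable)
t=8 Δ0: a=0 c=1 e=1 b=0 g=0 f=1 j=1 d=1 clk=0 h=1
  Δ1: clk:0→1
  Δ2: a:0→1
  Δ3: j:1→0
  Δ4: d:1→0
  (4Δ to stable)
t=9 Δ0: a=1 c=1 e=1 b=0 g=0 f=1 j=0 d=0 clk=1 h=1
  Δ1: clk:1→0
  (1Δ to stable)
t=10 Δ0: a=1 c=1 e=1 b=0 g=0 f=1 j=0 d=0 clk=0 h=1
  Δ1: clk:0→1
  Δ2: a:1→0
  Δ3: j:0→1
  Δ4: d:0→1
  (4Δ to stable)
t=11 Δ0: a=0 c=1 e=1 b=0 g=0 f=1 j=1 d=1 clk=1 h=1
  Δ1: clk:1→0
  (1Δ to stable)
t=12 Δ0: a=0 c=1 e=1 b=0 g=0 f=1 j=1 d=1 clk=0 h=1
  Δ1: clk:0→1
  Δ2: a:0→1
  Δ3: j:1→0
  Δ4: d:1→0
  (4Δ to stable)
t=13 Δ0: a=1 c=1 e=1 b=0 g=0 f=1 j=0 d=0 clk=1 h=1
  Δ1: clk:1→0
  (1Δ to stable)
t=14 Δ0: a=1 c=1 e=1 b=0 g=0 f=1 j=0 d=0 clk=0 h=1
  Δ1: clk:0→1
  Δ2: a:1→0
  Δ3: j:0→1
  Δ4: d:0→1
  (4Δ to stable)
t=15 Δ0: a=0 c=1 e=1 b=0 g=0 f=1 j=1 d=1 clk=1 h=1
  Δ1: clk:1→0
  (1Δ to stable)
t=16 Δ0: a=0 c=1 e=1 b=0 g=0 f=1 j=1 d=1 clk=0 h=1
  Δ1: clk:0→1
  Δ2: a:0→1
  Δ3: j:1→0
  Δ4: d:1→0
  (4Δ to stable)
t=17 Δ0: a=1 c=1 e=1 b=0 g=0 f=1 j=0 d=0 clk=1 h=1
  Δ1: clk:1→0
  (1Δ to stable)

1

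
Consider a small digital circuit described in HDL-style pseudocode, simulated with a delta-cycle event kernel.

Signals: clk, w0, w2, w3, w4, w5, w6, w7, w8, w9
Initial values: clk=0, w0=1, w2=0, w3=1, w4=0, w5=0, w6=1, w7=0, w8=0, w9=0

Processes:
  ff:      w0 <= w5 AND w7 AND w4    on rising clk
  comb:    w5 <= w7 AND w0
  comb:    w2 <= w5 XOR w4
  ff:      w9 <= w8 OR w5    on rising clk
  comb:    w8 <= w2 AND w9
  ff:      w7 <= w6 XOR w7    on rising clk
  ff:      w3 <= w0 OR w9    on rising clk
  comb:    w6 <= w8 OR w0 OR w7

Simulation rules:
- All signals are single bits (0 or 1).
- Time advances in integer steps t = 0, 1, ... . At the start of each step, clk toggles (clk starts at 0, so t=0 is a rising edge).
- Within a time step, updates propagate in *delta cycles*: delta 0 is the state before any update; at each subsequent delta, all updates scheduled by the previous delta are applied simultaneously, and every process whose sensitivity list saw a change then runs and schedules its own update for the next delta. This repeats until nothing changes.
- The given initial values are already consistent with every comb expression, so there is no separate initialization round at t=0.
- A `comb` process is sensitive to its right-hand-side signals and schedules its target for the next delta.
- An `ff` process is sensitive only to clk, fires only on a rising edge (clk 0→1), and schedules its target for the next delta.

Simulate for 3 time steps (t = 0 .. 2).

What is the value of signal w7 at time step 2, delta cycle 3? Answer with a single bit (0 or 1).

[bits: w2,w3,w9,clk,w8,w4,w0,w5,w6,w7]
t=0: Δ0=0100001010 Δ1=0101001010 Δ2=0101000011 | 2Δ
t=1: Δ0=0101000011 Δ1=0100000011 | 1Δ
t=2: Δ0=0100000011 Δ1=0101000011 Δ2=0001000010 Δ3=0001000000 | 3Δ

0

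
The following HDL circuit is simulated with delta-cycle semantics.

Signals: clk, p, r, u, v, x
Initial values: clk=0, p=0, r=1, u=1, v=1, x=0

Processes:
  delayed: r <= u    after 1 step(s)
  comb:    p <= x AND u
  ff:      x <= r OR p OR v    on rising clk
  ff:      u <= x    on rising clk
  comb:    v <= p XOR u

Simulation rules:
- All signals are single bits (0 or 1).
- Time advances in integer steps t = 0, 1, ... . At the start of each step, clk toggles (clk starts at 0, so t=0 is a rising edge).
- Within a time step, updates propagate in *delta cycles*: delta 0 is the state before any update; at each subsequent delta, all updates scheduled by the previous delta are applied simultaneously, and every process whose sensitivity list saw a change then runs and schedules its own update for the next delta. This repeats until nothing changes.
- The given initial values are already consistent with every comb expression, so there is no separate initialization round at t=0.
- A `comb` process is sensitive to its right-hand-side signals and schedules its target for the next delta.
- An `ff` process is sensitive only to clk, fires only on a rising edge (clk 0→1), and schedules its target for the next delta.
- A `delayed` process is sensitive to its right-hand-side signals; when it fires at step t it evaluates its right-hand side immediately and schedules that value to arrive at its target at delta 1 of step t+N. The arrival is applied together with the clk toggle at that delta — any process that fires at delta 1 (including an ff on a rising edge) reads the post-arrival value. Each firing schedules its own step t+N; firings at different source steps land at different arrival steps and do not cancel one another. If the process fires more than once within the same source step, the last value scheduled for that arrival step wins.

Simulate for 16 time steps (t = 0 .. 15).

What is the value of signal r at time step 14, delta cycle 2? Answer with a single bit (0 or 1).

0

[bits: p,clk,x,r,u,v]
t=0: Δ0=000111 Δ1=010111 Δ2=011101 Δ3=011100 | 3Δ
t=1: Δ0=011100 Δ1=001000 | 1Δ
t=2: Δ0=001000 Δ1=011000 Δ2=010010 Δ3=010011 | 3Δ
t=3: Δ0=010011 Δ1=000111 | 1Δ
t=4: Δ0=000111 Δ1=010111 Δ2=011101 Δ3=011100 | 3Δ
t=5: Δ0=011100 Δ1=001000 | 1Δ
t=6: Δ0=001000 Δ1=011000 Δ2=010010 Δ3=010011 | 3Δ
t=7: Δ0=010011 Δ1=000111 | 1Δ
t=8: Δ0=000111 Δ1=010111 Δ2=011101 Δ3=011100 | 3Δ
t=9: Δ0=011100 Δ1=001000 | 1Δ
t=10: Δ0=001000 Δ1=011000 Δ2=010010 Δ3=010011 | 3Δ
t=11: Δ0=010011 Δ1=000111 | 1Δ
t=12: Δ0=000111 Δ1=010111 Δ2=011101 Δ3=011100 | 3Δ
t=13: Δ0=011100 Δ1=001000 | 1Δ
t=14: Δ0=001000 Δ1=011000 Δ2=010010 Δ3=010011 | 3Δ
t=15: Δ0=010011 Δ1=000111 | 1Δ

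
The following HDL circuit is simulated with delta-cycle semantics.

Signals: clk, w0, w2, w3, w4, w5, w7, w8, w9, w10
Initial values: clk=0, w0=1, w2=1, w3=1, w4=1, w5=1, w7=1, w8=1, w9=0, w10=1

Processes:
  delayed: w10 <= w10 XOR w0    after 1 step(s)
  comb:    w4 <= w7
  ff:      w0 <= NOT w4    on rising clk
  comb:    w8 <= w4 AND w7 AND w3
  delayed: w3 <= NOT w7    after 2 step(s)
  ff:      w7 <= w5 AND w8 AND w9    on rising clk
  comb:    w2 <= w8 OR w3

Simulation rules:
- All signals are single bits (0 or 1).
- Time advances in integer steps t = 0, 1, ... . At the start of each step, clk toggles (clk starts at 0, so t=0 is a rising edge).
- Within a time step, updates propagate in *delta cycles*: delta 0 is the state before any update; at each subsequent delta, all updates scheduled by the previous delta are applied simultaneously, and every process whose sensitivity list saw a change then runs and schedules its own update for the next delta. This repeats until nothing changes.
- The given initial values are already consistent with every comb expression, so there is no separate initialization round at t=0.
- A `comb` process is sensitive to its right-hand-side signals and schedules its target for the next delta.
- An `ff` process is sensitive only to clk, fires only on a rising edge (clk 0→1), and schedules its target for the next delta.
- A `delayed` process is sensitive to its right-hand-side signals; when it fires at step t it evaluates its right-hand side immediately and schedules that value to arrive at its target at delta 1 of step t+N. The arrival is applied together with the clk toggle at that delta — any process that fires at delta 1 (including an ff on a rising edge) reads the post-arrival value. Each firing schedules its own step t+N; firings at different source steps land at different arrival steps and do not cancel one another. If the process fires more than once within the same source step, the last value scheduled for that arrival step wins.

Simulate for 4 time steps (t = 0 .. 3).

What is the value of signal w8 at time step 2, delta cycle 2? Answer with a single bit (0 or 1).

0

[bits: w5,w8,clk,w3,w2,w9,w0,w7,w10,w4]
t=0: Δ0=1101101111 Δ1=1111101111 Δ2=1111100011 Δ3=1011100010 | 3Δ
t=1: Δ0=1011100010 Δ1=1001100010 | 1Δ
t=2: Δ0=1001100010 Δ1=1011100010 Δ2=1011101010 | 2Δ
t=3: Δ0=1011101010 Δ1=1001101000 | 1Δ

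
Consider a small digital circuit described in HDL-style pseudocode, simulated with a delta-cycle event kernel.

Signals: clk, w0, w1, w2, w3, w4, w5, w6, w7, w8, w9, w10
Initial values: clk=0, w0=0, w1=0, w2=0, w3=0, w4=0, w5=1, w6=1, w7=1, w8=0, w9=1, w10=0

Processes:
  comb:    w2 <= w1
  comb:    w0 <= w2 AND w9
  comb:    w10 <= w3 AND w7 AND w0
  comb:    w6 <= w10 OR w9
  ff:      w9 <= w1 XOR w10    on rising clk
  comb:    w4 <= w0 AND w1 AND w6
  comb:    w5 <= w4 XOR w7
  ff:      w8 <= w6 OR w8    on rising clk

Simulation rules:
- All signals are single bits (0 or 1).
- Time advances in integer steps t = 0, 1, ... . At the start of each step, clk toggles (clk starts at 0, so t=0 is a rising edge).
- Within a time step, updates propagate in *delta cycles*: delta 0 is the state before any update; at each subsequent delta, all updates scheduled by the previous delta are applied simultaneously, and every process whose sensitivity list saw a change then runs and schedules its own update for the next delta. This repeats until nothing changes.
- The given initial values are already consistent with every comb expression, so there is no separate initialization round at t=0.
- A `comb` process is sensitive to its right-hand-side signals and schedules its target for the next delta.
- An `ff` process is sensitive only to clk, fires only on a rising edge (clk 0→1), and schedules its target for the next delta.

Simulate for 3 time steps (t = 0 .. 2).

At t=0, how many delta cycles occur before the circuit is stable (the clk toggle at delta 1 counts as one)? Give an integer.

3

[bits: w0,clk,w2,w8,w5,w9,w3,w10,w1,w7,w6,w4]
t=0: Δ0=000011000110 Δ1=010011000110 Δ2=010110000110 Δ3=010110000100 | 3Δ
t=1: Δ0=010110000100 Δ1=000110000100 | 1Δ
t=2: Δ0=000110000100 Δ1=010110000100 | 1Δ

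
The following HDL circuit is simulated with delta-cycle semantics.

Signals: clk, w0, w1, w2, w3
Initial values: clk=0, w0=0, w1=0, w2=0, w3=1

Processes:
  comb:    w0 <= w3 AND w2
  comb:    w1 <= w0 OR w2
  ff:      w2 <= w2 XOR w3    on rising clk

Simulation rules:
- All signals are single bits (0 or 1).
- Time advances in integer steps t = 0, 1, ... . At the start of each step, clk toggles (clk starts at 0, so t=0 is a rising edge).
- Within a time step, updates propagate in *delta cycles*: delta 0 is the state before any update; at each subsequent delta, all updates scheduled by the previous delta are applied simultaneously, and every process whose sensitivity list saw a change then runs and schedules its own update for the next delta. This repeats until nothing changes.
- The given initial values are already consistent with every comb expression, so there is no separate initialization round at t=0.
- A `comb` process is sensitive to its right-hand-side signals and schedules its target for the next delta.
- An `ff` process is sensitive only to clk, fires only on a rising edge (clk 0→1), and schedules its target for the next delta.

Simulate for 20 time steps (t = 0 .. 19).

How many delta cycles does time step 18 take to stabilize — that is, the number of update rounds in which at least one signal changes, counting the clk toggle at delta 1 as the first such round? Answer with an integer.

[bits: w0,w3,w1,clk,w2]
t=0: Δ0=01000 Δ1=01010 Δ2=01011 Δ3=11111 | 3Δ
t=1: Δ0=11111 Δ1=11101 | 1Δ
t=2: Δ0=11101 Δ1=11111 Δ2=11110 Δ3=01110 Δ4=01010 | 4Δ
t=3: Δ0=01010 Δ1=01000 | 1Δ
t=4: Δ0=01000 Δ1=01010 Δ2=01011 Δ3=11111 | 3Δ
t=5: Δ0=11111 Δ1=11101 | 1Δ
t=6: Δ0=11101 Δ1=11111 Δ2=11110 Δ3=01110 Δ4=01010 | 4Δ
t=7: Δ0=01010 Δ1=01000 | 1Δ
t=8: Δ0=01000 Δ1=01010 Δ2=01011 Δ3=11111 | 3Δ
t=9: Δ0=11111 Δ1=11101 | 1Δ
t=10: Δ0=11101 Δ1=11111 Δ2=11110 Δ3=01110 Δ4=01010 | 4Δ
t=11: Δ0=01010 Δ1=01000 | 1Δ
t=12: Δ0=01000 Δ1=01010 Δ2=01011 Δ3=11111 | 3Δ
t=13: Δ0=11111 Δ1=11101 | 1Δ
t=14: Δ0=11101 Δ1=11111 Δ2=11110 Δ3=01110 Δ4=01010 | 4Δ
t=15: Δ0=01010 Δ1=01000 | 1Δ
t=16: Δ0=01000 Δ1=01010 Δ2=01011 Δ3=11111 | 3Δ
t=17: Δ0=11111 Δ1=11101 | 1Δ
t=18: Δ0=11101 Δ1=11111 Δ2=11110 Δ3=01110 Δ4=01010 | 4Δ
t=19: Δ0=01010 Δ1=01000 | 1Δ

4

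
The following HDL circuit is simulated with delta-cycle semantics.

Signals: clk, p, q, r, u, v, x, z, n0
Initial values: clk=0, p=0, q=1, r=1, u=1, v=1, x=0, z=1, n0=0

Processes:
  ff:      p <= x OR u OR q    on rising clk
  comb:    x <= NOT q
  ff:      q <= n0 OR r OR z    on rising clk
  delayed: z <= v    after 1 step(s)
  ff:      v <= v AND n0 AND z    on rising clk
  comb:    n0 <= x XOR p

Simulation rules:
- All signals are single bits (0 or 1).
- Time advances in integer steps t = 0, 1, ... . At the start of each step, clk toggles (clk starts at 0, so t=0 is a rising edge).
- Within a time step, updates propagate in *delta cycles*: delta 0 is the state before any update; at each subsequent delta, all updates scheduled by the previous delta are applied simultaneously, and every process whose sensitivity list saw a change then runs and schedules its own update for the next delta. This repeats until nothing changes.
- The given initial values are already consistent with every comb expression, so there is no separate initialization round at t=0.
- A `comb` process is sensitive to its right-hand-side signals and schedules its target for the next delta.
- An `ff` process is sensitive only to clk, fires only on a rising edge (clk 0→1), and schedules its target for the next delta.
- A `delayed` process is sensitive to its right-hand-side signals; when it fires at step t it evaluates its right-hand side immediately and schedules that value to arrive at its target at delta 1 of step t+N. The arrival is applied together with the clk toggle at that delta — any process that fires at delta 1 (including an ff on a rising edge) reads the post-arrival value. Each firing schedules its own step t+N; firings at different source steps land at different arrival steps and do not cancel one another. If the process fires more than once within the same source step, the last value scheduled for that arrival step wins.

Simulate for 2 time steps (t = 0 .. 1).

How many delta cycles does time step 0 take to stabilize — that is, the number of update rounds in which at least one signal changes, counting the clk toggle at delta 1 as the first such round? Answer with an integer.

3

t=0 Δ0: clk=0 u=1 v=1 z=1 q=1 x=0 n0=0 r=1 p=0
  Δ1: clk:0→1
  Δ2: v:1→0, p:0→1
  Δ3: n0:0→1
  (3Δ to stable)
t=1 Δ0: clk=1 u=1 v=0 z=1 q=1 x=0 n0=1 r=1 p=1
  Δ1: clk:1→0, z:1→0
  (1Δ to stable)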